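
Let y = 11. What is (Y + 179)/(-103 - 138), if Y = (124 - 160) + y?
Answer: -154/241 ≈ -0.63900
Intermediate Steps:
Y = -25 (Y = (124 - 160) + 11 = -36 + 11 = -25)
(Y + 179)/(-103 - 138) = (-25 + 179)/(-103 - 138) = 154/(-241) = 154*(-1/241) = -154/241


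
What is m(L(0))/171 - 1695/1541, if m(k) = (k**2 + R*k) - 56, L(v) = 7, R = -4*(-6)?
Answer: -41744/263511 ≈ -0.15841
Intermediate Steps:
R = 24
m(k) = -56 + k**2 + 24*k (m(k) = (k**2 + 24*k) - 56 = -56 + k**2 + 24*k)
m(L(0))/171 - 1695/1541 = (-56 + 7**2 + 24*7)/171 - 1695/1541 = (-56 + 49 + 168)*(1/171) - 1695*1/1541 = 161*(1/171) - 1695/1541 = 161/171 - 1695/1541 = -41744/263511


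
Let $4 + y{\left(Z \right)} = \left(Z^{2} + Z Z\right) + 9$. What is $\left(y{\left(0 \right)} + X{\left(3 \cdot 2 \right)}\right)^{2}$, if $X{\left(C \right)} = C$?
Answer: $121$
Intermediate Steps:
$y{\left(Z \right)} = 5 + 2 Z^{2}$ ($y{\left(Z \right)} = -4 + \left(\left(Z^{2} + Z Z\right) + 9\right) = -4 + \left(\left(Z^{2} + Z^{2}\right) + 9\right) = -4 + \left(2 Z^{2} + 9\right) = -4 + \left(9 + 2 Z^{2}\right) = 5 + 2 Z^{2}$)
$\left(y{\left(0 \right)} + X{\left(3 \cdot 2 \right)}\right)^{2} = \left(\left(5 + 2 \cdot 0^{2}\right) + 3 \cdot 2\right)^{2} = \left(\left(5 + 2 \cdot 0\right) + 6\right)^{2} = \left(\left(5 + 0\right) + 6\right)^{2} = \left(5 + 6\right)^{2} = 11^{2} = 121$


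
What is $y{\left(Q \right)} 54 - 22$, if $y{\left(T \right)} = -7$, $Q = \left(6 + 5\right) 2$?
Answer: $-400$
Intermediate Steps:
$Q = 22$ ($Q = 11 \cdot 2 = 22$)
$y{\left(Q \right)} 54 - 22 = \left(-7\right) 54 - 22 = -378 - 22 = -400$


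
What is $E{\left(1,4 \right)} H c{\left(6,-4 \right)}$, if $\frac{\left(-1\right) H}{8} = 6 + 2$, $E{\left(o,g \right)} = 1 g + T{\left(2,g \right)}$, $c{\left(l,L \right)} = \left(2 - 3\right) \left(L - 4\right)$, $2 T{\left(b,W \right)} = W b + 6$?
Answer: $-5632$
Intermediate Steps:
$T{\left(b,W \right)} = 3 + \frac{W b}{2}$ ($T{\left(b,W \right)} = \frac{W b + 6}{2} = \frac{6 + W b}{2} = 3 + \frac{W b}{2}$)
$c{\left(l,L \right)} = 4 - L$ ($c{\left(l,L \right)} = - (-4 + L) = 4 - L$)
$E{\left(o,g \right)} = 3 + 2 g$ ($E{\left(o,g \right)} = 1 g + \left(3 + \frac{1}{2} g 2\right) = g + \left(3 + g\right) = 3 + 2 g$)
$H = -64$ ($H = - 8 \left(6 + 2\right) = \left(-8\right) 8 = -64$)
$E{\left(1,4 \right)} H c{\left(6,-4 \right)} = \left(3 + 2 \cdot 4\right) \left(-64\right) \left(4 - -4\right) = \left(3 + 8\right) \left(-64\right) \left(4 + 4\right) = 11 \left(-64\right) 8 = \left(-704\right) 8 = -5632$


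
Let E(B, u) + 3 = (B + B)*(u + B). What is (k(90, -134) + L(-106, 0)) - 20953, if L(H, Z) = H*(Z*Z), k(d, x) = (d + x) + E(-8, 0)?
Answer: -20872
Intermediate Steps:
E(B, u) = -3 + 2*B*(B + u) (E(B, u) = -3 + (B + B)*(u + B) = -3 + (2*B)*(B + u) = -3 + 2*B*(B + u))
k(d, x) = 125 + d + x (k(d, x) = (d + x) + (-3 + 2*(-8)**2 + 2*(-8)*0) = (d + x) + (-3 + 2*64 + 0) = (d + x) + (-3 + 128 + 0) = (d + x) + 125 = 125 + d + x)
L(H, Z) = H*Z**2
(k(90, -134) + L(-106, 0)) - 20953 = ((125 + 90 - 134) - 106*0**2) - 20953 = (81 - 106*0) - 20953 = (81 + 0) - 20953 = 81 - 20953 = -20872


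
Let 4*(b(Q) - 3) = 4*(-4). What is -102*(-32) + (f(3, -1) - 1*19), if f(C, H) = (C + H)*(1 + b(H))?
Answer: 3245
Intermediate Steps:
b(Q) = -1 (b(Q) = 3 + (4*(-4))/4 = 3 + (¼)*(-16) = 3 - 4 = -1)
f(C, H) = 0 (f(C, H) = (C + H)*(1 - 1) = (C + H)*0 = 0)
-102*(-32) + (f(3, -1) - 1*19) = -102*(-32) + (0 - 1*19) = 3264 + (0 - 19) = 3264 - 19 = 3245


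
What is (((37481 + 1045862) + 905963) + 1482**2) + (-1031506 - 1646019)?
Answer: 1508105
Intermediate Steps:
(((37481 + 1045862) + 905963) + 1482**2) + (-1031506 - 1646019) = ((1083343 + 905963) + 2196324) - 2677525 = (1989306 + 2196324) - 2677525 = 4185630 - 2677525 = 1508105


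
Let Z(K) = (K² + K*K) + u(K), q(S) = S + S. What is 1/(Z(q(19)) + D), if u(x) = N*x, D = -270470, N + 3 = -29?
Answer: -1/268798 ≈ -3.7203e-6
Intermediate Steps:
N = -32 (N = -3 - 29 = -32)
u(x) = -32*x
q(S) = 2*S
Z(K) = -32*K + 2*K² (Z(K) = (K² + K*K) - 32*K = (K² + K²) - 32*K = 2*K² - 32*K = -32*K + 2*K²)
1/(Z(q(19)) + D) = 1/(2*(2*19)*(-16 + 2*19) - 270470) = 1/(2*38*(-16 + 38) - 270470) = 1/(2*38*22 - 270470) = 1/(1672 - 270470) = 1/(-268798) = -1/268798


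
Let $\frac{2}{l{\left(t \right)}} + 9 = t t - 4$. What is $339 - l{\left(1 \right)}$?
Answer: $\frac{2035}{6} \approx 339.17$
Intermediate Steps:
$l{\left(t \right)} = \frac{2}{-13 + t^{2}}$ ($l{\left(t \right)} = \frac{2}{-9 + \left(t t - 4\right)} = \frac{2}{-9 + \left(t^{2} - 4\right)} = \frac{2}{-9 + \left(-4 + t^{2}\right)} = \frac{2}{-13 + t^{2}}$)
$339 - l{\left(1 \right)} = 339 - \frac{2}{-13 + 1^{2}} = 339 - \frac{2}{-13 + 1} = 339 - \frac{2}{-12} = 339 - 2 \left(- \frac{1}{12}\right) = 339 - - \frac{1}{6} = 339 + \frac{1}{6} = \frac{2035}{6}$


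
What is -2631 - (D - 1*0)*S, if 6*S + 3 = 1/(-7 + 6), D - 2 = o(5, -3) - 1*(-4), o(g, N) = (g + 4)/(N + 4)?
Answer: -2621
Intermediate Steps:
o(g, N) = (4 + g)/(4 + N)
D = 15 (D = 2 + ((4 + 5)/(4 - 3) - 1*(-4)) = 2 + (9/1 + 4) = 2 + (1*9 + 4) = 2 + (9 + 4) = 2 + 13 = 15)
S = -⅔ (S = -½ + 1/(6*(-7 + 6)) = -½ + (⅙)/(-1) = -½ + (⅙)*(-1) = -½ - ⅙ = -⅔ ≈ -0.66667)
-2631 - (D - 1*0)*S = -2631 - (15 - 1*0)*(-⅔) = -2631 - (15 + 0)*(-⅔) = -2631 - 15*(-⅔) = -2631 - (-10) = -2631 - 1*(-10) = -2631 + 10 = -2621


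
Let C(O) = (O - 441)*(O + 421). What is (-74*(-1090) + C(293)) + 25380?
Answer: 368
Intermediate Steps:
C(O) = (-441 + O)*(421 + O)
(-74*(-1090) + C(293)) + 25380 = (-74*(-1090) + (-185661 + 293² - 20*293)) + 25380 = (80660 + (-185661 + 85849 - 5860)) + 25380 = (80660 - 105672) + 25380 = -25012 + 25380 = 368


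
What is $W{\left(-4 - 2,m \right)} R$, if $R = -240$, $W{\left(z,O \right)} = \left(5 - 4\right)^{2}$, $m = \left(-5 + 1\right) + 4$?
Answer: $-240$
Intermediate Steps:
$m = 0$ ($m = -4 + 4 = 0$)
$W{\left(z,O \right)} = 1$ ($W{\left(z,O \right)} = 1^{2} = 1$)
$W{\left(-4 - 2,m \right)} R = 1 \left(-240\right) = -240$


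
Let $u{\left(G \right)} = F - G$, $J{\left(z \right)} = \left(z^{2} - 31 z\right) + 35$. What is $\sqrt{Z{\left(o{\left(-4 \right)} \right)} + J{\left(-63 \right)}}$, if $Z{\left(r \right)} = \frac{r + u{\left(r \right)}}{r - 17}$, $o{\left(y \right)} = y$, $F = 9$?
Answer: $\frac{4 \sqrt{18242}}{7} \approx 77.179$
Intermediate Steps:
$J{\left(z \right)} = 35 + z^{2} - 31 z$
$u{\left(G \right)} = 9 - G$
$Z{\left(r \right)} = \frac{9}{-17 + r}$ ($Z{\left(r \right)} = \frac{r - \left(-9 + r\right)}{r - 17} = \frac{9}{-17 + r}$)
$\sqrt{Z{\left(o{\left(-4 \right)} \right)} + J{\left(-63 \right)}} = \sqrt{\frac{9}{-17 - 4} + \left(35 + \left(-63\right)^{2} - -1953\right)} = \sqrt{\frac{9}{-21} + \left(35 + 3969 + 1953\right)} = \sqrt{9 \left(- \frac{1}{21}\right) + 5957} = \sqrt{- \frac{3}{7} + 5957} = \sqrt{\frac{41696}{7}} = \frac{4 \sqrt{18242}}{7}$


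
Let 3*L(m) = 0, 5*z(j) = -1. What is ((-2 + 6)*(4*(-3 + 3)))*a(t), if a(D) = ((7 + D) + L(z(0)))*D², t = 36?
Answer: 0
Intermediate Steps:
z(j) = -⅕ (z(j) = (⅕)*(-1) = -⅕)
L(m) = 0 (L(m) = (⅓)*0 = 0)
a(D) = D²*(7 + D) (a(D) = ((7 + D) + 0)*D² = (7 + D)*D² = D²*(7 + D))
((-2 + 6)*(4*(-3 + 3)))*a(t) = ((-2 + 6)*(4*(-3 + 3)))*(36²*(7 + 36)) = (4*(4*0))*(1296*43) = (4*0)*55728 = 0*55728 = 0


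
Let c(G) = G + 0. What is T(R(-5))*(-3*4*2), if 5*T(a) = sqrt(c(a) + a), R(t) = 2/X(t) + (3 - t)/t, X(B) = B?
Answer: -48*I/5 ≈ -9.6*I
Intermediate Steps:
c(G) = G
R(t) = 2/t + (3 - t)/t
T(a) = sqrt(2)*sqrt(a)/5 (T(a) = sqrt(a + a)/5 = sqrt(2*a)/5 = (sqrt(2)*sqrt(a))/5 = sqrt(2)*sqrt(a)/5)
T(R(-5))*(-3*4*2) = (sqrt(2)*sqrt((5 - 1*(-5))/(-5))/5)*(-3*4*2) = (sqrt(2)*sqrt(-(5 + 5)/5)/5)*(-12*2) = (sqrt(2)*sqrt(-1/5*10)/5)*(-24) = (sqrt(2)*sqrt(-2)/5)*(-24) = (sqrt(2)*(I*sqrt(2))/5)*(-24) = (2*I/5)*(-24) = -48*I/5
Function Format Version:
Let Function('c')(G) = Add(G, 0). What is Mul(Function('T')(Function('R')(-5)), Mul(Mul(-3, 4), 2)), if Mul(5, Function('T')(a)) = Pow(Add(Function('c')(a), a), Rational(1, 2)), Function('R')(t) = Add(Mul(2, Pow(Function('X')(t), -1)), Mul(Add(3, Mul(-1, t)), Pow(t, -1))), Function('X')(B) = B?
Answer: Mul(Rational(-48, 5), I) ≈ Mul(-9.6000, I)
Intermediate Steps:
Function('c')(G) = G
Function('R')(t) = Add(Mul(2, Pow(t, -1)), Mul(Pow(t, -1), Add(3, Mul(-1, t)))) (Function('R')(t) = Add(Mul(2, Pow(t, -1)), Mul(Add(3, Mul(-1, t)), Pow(t, -1))) = Add(Mul(2, Pow(t, -1)), Mul(Pow(t, -1), Add(3, Mul(-1, t)))))
Function('T')(a) = Mul(Rational(1, 5), Pow(2, Rational(1, 2)), Pow(a, Rational(1, 2))) (Function('T')(a) = Mul(Rational(1, 5), Pow(Add(a, a), Rational(1, 2))) = Mul(Rational(1, 5), Pow(Mul(2, a), Rational(1, 2))) = Mul(Rational(1, 5), Mul(Pow(2, Rational(1, 2)), Pow(a, Rational(1, 2)))) = Mul(Rational(1, 5), Pow(2, Rational(1, 2)), Pow(a, Rational(1, 2))))
Mul(Function('T')(Function('R')(-5)), Mul(Mul(-3, 4), 2)) = Mul(Mul(Rational(1, 5), Pow(2, Rational(1, 2)), Pow(Mul(Pow(-5, -1), Add(5, Mul(-1, -5))), Rational(1, 2))), Mul(Mul(-3, 4), 2)) = Mul(Mul(Rational(1, 5), Pow(2, Rational(1, 2)), Pow(Mul(Rational(-1, 5), Add(5, 5)), Rational(1, 2))), Mul(-12, 2)) = Mul(Mul(Rational(1, 5), Pow(2, Rational(1, 2)), Pow(Mul(Rational(-1, 5), 10), Rational(1, 2))), -24) = Mul(Mul(Rational(1, 5), Pow(2, Rational(1, 2)), Pow(-2, Rational(1, 2))), -24) = Mul(Mul(Rational(1, 5), Pow(2, Rational(1, 2)), Mul(I, Pow(2, Rational(1, 2)))), -24) = Mul(Mul(Rational(2, 5), I), -24) = Mul(Rational(-48, 5), I)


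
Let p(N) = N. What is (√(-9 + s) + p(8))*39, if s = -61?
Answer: 312 + 39*I*√70 ≈ 312.0 + 326.3*I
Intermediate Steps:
(√(-9 + s) + p(8))*39 = (√(-9 - 61) + 8)*39 = (√(-70) + 8)*39 = (I*√70 + 8)*39 = (8 + I*√70)*39 = 312 + 39*I*√70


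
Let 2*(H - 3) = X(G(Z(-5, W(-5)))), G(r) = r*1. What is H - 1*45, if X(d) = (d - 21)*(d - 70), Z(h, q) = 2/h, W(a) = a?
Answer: 17782/25 ≈ 711.28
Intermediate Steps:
G(r) = r
X(d) = (-70 + d)*(-21 + d) (X(d) = (-21 + d)*(-70 + d) = (-70 + d)*(-21 + d))
H = 18907/25 (H = 3 + (1470 + (2/(-5))**2 - 182/(-5))/2 = 3 + (1470 + (2*(-1/5))**2 - 182*(-1)/5)/2 = 3 + (1470 + (-2/5)**2 - 91*(-2/5))/2 = 3 + (1470 + 4/25 + 182/5)/2 = 3 + (1/2)*(37664/25) = 3 + 18832/25 = 18907/25 ≈ 756.28)
H - 1*45 = 18907/25 - 1*45 = 18907/25 - 45 = 17782/25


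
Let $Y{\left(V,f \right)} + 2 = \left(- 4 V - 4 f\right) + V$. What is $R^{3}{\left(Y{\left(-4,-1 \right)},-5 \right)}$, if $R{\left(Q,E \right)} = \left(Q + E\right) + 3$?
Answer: $1728$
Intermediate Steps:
$Y{\left(V,f \right)} = -2 - 4 f - 3 V$ ($Y{\left(V,f \right)} = -2 - \left(3 V + 4 f\right) = -2 - 4 f - 3 V$)
$R{\left(Q,E \right)} = 3 + E + Q$ ($R{\left(Q,E \right)} = \left(E + Q\right) + 3 = 3 + E + Q$)
$R^{3}{\left(Y{\left(-4,-1 \right)},-5 \right)} = \left(3 - 5 - -14\right)^{3} = \left(3 - 5 + \left(-2 + 4 + 12\right)\right)^{3} = \left(3 - 5 + 14\right)^{3} = 12^{3} = 1728$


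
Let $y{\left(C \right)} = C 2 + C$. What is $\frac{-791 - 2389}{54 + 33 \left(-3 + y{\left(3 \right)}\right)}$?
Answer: $- \frac{265}{21} \approx -12.619$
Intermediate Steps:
$y{\left(C \right)} = 3 C$ ($y{\left(C \right)} = 2 C + C = 3 C$)
$\frac{-791 - 2389}{54 + 33 \left(-3 + y{\left(3 \right)}\right)} = \frac{-791 - 2389}{54 + 33 \left(-3 + 3 \cdot 3\right)} = - \frac{3180}{54 + 33 \left(-3 + 9\right)} = - \frac{3180}{54 + 33 \cdot 6} = - \frac{3180}{54 + 198} = - \frac{3180}{252} = \left(-3180\right) \frac{1}{252} = - \frac{265}{21}$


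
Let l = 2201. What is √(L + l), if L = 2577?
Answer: √4778 ≈ 69.123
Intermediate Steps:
√(L + l) = √(2577 + 2201) = √4778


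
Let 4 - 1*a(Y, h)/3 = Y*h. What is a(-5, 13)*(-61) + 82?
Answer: -12545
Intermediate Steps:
a(Y, h) = 12 - 3*Y*h
a(-5, 13)*(-61) + 82 = (12 - 3*(-5)*13)*(-61) + 82 = (12 + 195)*(-61) + 82 = 207*(-61) + 82 = -12627 + 82 = -12545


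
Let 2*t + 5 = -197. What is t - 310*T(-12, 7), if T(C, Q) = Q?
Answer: -2271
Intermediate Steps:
t = -101 (t = -5/2 + (1/2)*(-197) = -5/2 - 197/2 = -101)
t - 310*T(-12, 7) = -101 - 310*7 = -101 - 2170 = -2271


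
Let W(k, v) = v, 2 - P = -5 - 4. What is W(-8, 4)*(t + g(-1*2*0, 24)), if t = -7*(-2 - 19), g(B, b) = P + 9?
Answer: 668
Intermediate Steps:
P = 11 (P = 2 - (-5 - 4) = 2 - 1*(-9) = 2 + 9 = 11)
g(B, b) = 20 (g(B, b) = 11 + 9 = 20)
t = 147 (t = -7*(-21) = 147)
W(-8, 4)*(t + g(-1*2*0, 24)) = 4*(147 + 20) = 4*167 = 668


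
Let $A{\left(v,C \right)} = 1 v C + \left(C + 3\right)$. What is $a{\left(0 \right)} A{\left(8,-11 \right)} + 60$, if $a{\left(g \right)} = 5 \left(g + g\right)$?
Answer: $60$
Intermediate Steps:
$a{\left(g \right)} = 10 g$ ($a{\left(g \right)} = 5 \cdot 2 g = 10 g$)
$A{\left(v,C \right)} = 3 + C + C v$ ($A{\left(v,C \right)} = v C + \left(3 + C\right) = C v + \left(3 + C\right) = 3 + C + C v$)
$a{\left(0 \right)} A{\left(8,-11 \right)} + 60 = 10 \cdot 0 \left(3 - 11 - 88\right) + 60 = 0 \left(3 - 11 - 88\right) + 60 = 0 \left(-96\right) + 60 = 0 + 60 = 60$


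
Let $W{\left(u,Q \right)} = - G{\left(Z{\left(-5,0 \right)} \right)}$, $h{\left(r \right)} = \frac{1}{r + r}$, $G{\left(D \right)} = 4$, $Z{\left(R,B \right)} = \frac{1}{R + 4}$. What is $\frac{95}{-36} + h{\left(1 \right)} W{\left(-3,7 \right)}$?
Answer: $- \frac{167}{36} \approx -4.6389$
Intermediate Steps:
$Z{\left(R,B \right)} = \frac{1}{4 + R}$
$h{\left(r \right)} = \frac{1}{2 r}$
$W{\left(u,Q \right)} = -4$ ($W{\left(u,Q \right)} = \left(-1\right) 4 = -4$)
$\frac{95}{-36} + h{\left(1 \right)} W{\left(-3,7 \right)} = \frac{95}{-36} + \frac{1}{2 \cdot 1} \left(-4\right) = 95 \left(- \frac{1}{36}\right) + \frac{1}{2} \cdot 1 \left(-4\right) = - \frac{95}{36} + \frac{1}{2} \left(-4\right) = - \frac{95}{36} - 2 = - \frac{167}{36}$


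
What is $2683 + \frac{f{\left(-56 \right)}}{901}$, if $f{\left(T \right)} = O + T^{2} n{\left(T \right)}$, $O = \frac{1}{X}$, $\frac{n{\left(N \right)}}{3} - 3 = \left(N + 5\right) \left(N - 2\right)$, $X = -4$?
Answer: $\frac{121097883}{3604} \approx 33601.0$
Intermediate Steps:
$n{\left(N \right)} = 9 + 3 \left(-2 + N\right) \left(5 + N\right)$ ($n{\left(N \right)} = 9 + 3 \left(N + 5\right) \left(N - 2\right) = 9 + 3 \left(5 + N\right) \left(-2 + N\right) = 9 + 3 \left(-2 + N\right) \left(5 + N\right)$)
$O = - \frac{1}{4}$ ($O = \frac{1}{-4} = - \frac{1}{4} \approx -0.25$)
$f{\left(T \right)} = - \frac{1}{4} + T^{2} \left(-21 + 3 T^{2} + 9 T\right)$
$2683 + \frac{f{\left(-56 \right)}}{901} = 2683 + \frac{- \frac{1}{4} + 3 \left(-56\right)^{2} \left(-7 + \left(-56\right)^{2} + 3 \left(-56\right)\right)}{901} = 2683 + \left(- \frac{1}{4} + 3 \cdot 3136 \left(-7 + 3136 - 168\right)\right) \frac{1}{901} = 2683 + \left(- \frac{1}{4} + 3 \cdot 3136 \cdot 2961\right) \frac{1}{901} = 2683 + \left(- \frac{1}{4} + 27857088\right) \frac{1}{901} = 2683 + \frac{111428351}{4} \cdot \frac{1}{901} = 2683 + \frac{111428351}{3604} = \frac{121097883}{3604}$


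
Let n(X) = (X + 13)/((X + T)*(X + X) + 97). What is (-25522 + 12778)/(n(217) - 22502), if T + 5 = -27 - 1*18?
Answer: 46244790/81654121 ≈ 0.56635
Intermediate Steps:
T = -50 (T = -5 + (-27 - 1*18) = -5 + (-27 - 18) = -5 - 45 = -50)
n(X) = (13 + X)/(97 + 2*X*(-50 + X)) (n(X) = (X + 13)/((X - 50)*(X + X) + 97) = (13 + X)/((-50 + X)*(2*X) + 97) = (13 + X)/(2*X*(-50 + X) + 97) = (13 + X)/(97 + 2*X*(-50 + X)))
(-25522 + 12778)/(n(217) - 22502) = (-25522 + 12778)/((13 + 217)/(97 - 100*217 + 2*217²) - 22502) = -12744/(230/(97 - 21700 + 2*47089) - 22502) = -12744/(230/(97 - 21700 + 94178) - 22502) = -12744/(230/72575 - 22502) = -12744/((1/72575)*230 - 22502) = -12744/(46/14515 - 22502) = -12744/(-326616484/14515) = -12744*(-14515/326616484) = 46244790/81654121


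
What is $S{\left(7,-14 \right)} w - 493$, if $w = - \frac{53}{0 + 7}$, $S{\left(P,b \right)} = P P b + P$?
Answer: $4648$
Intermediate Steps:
$S{\left(P,b \right)} = P + b P^{2}$ ($S{\left(P,b \right)} = P^{2} b + P = b P^{2} + P = P + b P^{2}$)
$w = - \frac{53}{7} \approx -7.5714$
$S{\left(7,-14 \right)} w - 493 = 7 \left(1 + 7 \left(-14\right)\right) \left(- \frac{53}{7}\right) - 493 = 7 \left(1 - 98\right) \left(- \frac{53}{7}\right) - 493 = 7 \left(-97\right) \left(- \frac{53}{7}\right) - 493 = \left(-679\right) \left(- \frac{53}{7}\right) - 493 = 5141 - 493 = 4648$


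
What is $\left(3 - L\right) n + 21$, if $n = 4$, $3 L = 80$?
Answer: $- \frac{221}{3} \approx -73.667$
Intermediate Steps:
$L = \frac{80}{3}$ ($L = \frac{1}{3} \cdot 80 = \frac{80}{3} \approx 26.667$)
$\left(3 - L\right) n + 21 = \left(3 - \frac{80}{3}\right) 4 + 21 = \left(- \frac{71}{3}\right) 4 + 21 = - \frac{284}{3} + 21 = - \frac{221}{3}$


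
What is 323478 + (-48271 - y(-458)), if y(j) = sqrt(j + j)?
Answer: 275207 - 2*I*sqrt(229) ≈ 2.7521e+5 - 30.266*I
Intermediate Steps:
y(j) = sqrt(2)*sqrt(j) (y(j) = sqrt(2*j) = sqrt(2)*sqrt(j))
323478 + (-48271 - y(-458)) = 323478 + (-48271 - sqrt(2)*sqrt(-458)) = 323478 + (-48271 - sqrt(2)*I*sqrt(458)) = 323478 + (-48271 - 2*I*sqrt(229)) = 275207 - 2*I*sqrt(229)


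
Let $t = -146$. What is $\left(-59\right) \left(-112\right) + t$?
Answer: $6462$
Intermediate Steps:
$\left(-59\right) \left(-112\right) + t = \left(-59\right) \left(-112\right) - 146 = 6608 - 146 = 6462$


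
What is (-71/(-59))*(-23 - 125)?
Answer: -10508/59 ≈ -178.10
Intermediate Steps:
(-71/(-59))*(-23 - 125) = -71*(-1/59)*(-148) = (71/59)*(-148) = -10508/59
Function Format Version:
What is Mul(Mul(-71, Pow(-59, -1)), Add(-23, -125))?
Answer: Rational(-10508, 59) ≈ -178.10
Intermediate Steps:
Mul(Mul(-71, Pow(-59, -1)), Add(-23, -125)) = Mul(Mul(-71, Rational(-1, 59)), -148) = Mul(Rational(71, 59), -148) = Rational(-10508, 59)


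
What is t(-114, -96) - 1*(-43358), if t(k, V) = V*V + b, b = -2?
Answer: 52572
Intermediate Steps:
t(k, V) = -2 + V² (t(k, V) = V*V - 2 = V² - 2 = -2 + V²)
t(-114, -96) - 1*(-43358) = (-2 + (-96)²) - 1*(-43358) = (-2 + 9216) + 43358 = 9214 + 43358 = 52572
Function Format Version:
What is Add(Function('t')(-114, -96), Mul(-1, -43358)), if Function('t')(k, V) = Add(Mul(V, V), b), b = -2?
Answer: 52572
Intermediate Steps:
Function('t')(k, V) = Add(-2, Pow(V, 2)) (Function('t')(k, V) = Add(Mul(V, V), -2) = Add(Pow(V, 2), -2) = Add(-2, Pow(V, 2)))
Add(Function('t')(-114, -96), Mul(-1, -43358)) = Add(Add(-2, Pow(-96, 2)), Mul(-1, -43358)) = Add(Add(-2, 9216), 43358) = Add(9214, 43358) = 52572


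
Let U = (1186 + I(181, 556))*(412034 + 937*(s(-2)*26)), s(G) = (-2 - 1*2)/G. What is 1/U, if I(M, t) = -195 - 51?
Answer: 1/433112520 ≈ 2.3089e-9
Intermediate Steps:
s(G) = -4/G (s(G) = (-2 - 2)/G = -4/G)
I(M, t) = -246
U = 433112520 (U = (1186 - 246)*(412034 + 937*(-4/(-2)*26)) = 940*(412034 + 937*(-4*(-1/2)*26)) = 940*(412034 + 937*(2*26)) = 940*(412034 + 937*52) = 940*(412034 + 48724) = 940*460758 = 433112520)
1/U = 1/433112520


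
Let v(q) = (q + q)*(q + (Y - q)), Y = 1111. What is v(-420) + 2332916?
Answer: 1399676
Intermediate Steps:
v(q) = 2222*q (v(q) = (q + q)*(q + (1111 - q)) = (2*q)*1111 = 2222*q)
v(-420) + 2332916 = 2222*(-420) + 2332916 = -933240 + 2332916 = 1399676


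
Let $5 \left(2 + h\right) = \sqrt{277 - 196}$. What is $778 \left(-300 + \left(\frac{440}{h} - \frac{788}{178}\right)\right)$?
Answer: $- \frac{173411532}{89} \approx -1.9484 \cdot 10^{6}$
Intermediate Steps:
$h = - \frac{1}{5}$ ($h = -2 + \frac{\sqrt{277 - 196}}{5} = -2 + \frac{\sqrt{81}}{5} = -2 + \frac{1}{5} \cdot 9 = -2 + \frac{9}{5} = - \frac{1}{5} \approx -0.2$)
$778 \left(-300 + \left(\frac{440}{h} - \frac{788}{178}\right)\right) = 778 \left(-300 + \left(\frac{440}{- \frac{1}{5}} - \frac{788}{178}\right)\right) = 778 \left(-300 + \left(440 \left(-5\right) - \frac{394}{89}\right)\right) = 778 \left(-300 - \frac{196194}{89}\right) = 778 \left(- \frac{222894}{89}\right) = - \frac{173411532}{89}$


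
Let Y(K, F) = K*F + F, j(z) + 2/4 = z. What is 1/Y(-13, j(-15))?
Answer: 1/186 ≈ 0.0053763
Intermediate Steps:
j(z) = -½ + z
Y(K, F) = F + F*K (Y(K, F) = F*K + F = F + F*K)
1/Y(-13, j(-15)) = 1/((-½ - 15)*(1 - 13)) = 1/(-31/2*(-12)) = 1/186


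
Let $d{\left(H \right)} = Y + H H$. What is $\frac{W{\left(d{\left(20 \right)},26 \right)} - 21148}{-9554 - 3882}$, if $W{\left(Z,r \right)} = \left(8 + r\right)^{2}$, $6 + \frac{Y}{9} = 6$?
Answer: $\frac{4998}{3359} \approx 1.4879$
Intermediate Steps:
$Y = 0$ ($Y = -54 + 9 \cdot 6 = -54 + 54 = 0$)
$d{\left(H \right)} = H^{2}$ ($d{\left(H \right)} = 0 + H H = 0 + H^{2} = H^{2}$)
$\frac{W{\left(d{\left(20 \right)},26 \right)} - 21148}{-9554 - 3882} = \frac{\left(8 + 26\right)^{2} - 21148}{-9554 - 3882} = \frac{34^{2} - 21148}{-13436} = \left(1156 - 21148\right) \left(- \frac{1}{13436}\right) = \left(-19992\right) \left(- \frac{1}{13436}\right) = \frac{4998}{3359}$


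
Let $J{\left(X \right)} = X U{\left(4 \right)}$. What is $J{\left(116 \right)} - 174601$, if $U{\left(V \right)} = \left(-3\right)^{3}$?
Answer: $-177733$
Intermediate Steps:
$U{\left(V \right)} = -27$
$J{\left(X \right)} = - 27 X$ ($J{\left(X \right)} = X \left(-27\right) = - 27 X$)
$J{\left(116 \right)} - 174601 = \left(-27\right) 116 - 174601 = -3132 - 174601 = -177733$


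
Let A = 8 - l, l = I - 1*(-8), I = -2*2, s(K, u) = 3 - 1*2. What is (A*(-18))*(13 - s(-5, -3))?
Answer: -864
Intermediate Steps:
s(K, u) = 1 (s(K, u) = 3 - 2 = 1)
I = -4
l = 4 (l = -4 - 1*(-8) = -4 + 8 = 4)
A = 4 (A = 8 - 1*4 = 8 - 4 = 4)
(A*(-18))*(13 - s(-5, -3)) = (4*(-18))*(13 - 1*1) = -72*(13 - 1) = -72*12 = -864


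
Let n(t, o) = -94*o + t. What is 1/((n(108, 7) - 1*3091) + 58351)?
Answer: 1/54710 ≈ 1.8278e-5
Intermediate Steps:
n(t, o) = t - 94*o
1/((n(108, 7) - 1*3091) + 58351) = 1/(((108 - 94*7) - 1*3091) + 58351) = 1/(((108 - 658) - 3091) + 58351) = 1/((-550 - 3091) + 58351) = 1/(-3641 + 58351) = 1/54710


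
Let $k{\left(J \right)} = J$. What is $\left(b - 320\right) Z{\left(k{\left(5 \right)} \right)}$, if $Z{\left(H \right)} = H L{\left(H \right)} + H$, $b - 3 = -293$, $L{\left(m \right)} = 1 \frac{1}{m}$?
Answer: $-3660$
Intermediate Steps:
$L{\left(m \right)} = \frac{1}{m}$
$b = -290$ ($b = 3 - 293 = -290$)
$Z{\left(H \right)} = 1 + H$ ($Z{\left(H \right)} = \frac{H}{H} + H = 1 + H$)
$\left(b - 320\right) Z{\left(k{\left(5 \right)} \right)} = \left(-290 - 320\right) \left(1 + 5\right) = \left(-610\right) 6 = -3660$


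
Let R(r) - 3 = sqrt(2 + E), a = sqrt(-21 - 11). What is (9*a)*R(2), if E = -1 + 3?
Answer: 180*I*sqrt(2) ≈ 254.56*I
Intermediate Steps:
E = 2
a = 4*I*sqrt(2) (a = sqrt(-32) = 4*I*sqrt(2) ≈ 5.6569*I)
R(r) = 5 (R(r) = 3 + sqrt(2 + 2) = 3 + sqrt(4) = 3 + 2 = 5)
(9*a)*R(2) = (9*(4*I*sqrt(2)))*5 = (36*I*sqrt(2))*5 = 180*I*sqrt(2)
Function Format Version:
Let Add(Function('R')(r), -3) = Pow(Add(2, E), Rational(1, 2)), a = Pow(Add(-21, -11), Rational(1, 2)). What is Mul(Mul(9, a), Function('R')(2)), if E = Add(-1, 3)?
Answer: Mul(180, I, Pow(2, Rational(1, 2))) ≈ Mul(254.56, I)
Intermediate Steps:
E = 2
a = Mul(4, I, Pow(2, Rational(1, 2))) (a = Pow(-32, Rational(1, 2)) = Mul(4, I, Pow(2, Rational(1, 2))) ≈ Mul(5.6569, I))
Function('R')(r) = 5 (Function('R')(r) = Add(3, Pow(Add(2, 2), Rational(1, 2))) = Add(3, Pow(4, Rational(1, 2))) = Add(3, 2) = 5)
Mul(Mul(9, a), Function('R')(2)) = Mul(Mul(9, Mul(4, I, Pow(2, Rational(1, 2)))), 5) = Mul(Mul(36, I, Pow(2, Rational(1, 2))), 5) = Mul(180, I, Pow(2, Rational(1, 2)))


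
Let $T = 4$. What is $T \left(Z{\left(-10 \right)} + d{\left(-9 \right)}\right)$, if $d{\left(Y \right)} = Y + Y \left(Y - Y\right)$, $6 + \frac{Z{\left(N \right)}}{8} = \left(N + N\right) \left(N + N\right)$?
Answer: $12572$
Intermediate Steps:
$Z{\left(N \right)} = -48 + 32 N^{2}$ ($Z{\left(N \right)} = -48 + 8 \left(N + N\right) \left(N + N\right) = -48 + 8 \cdot 2 N 2 N = -48 + 8 \cdot 4 N^{2} = -48 + 32 N^{2}$)
$d{\left(Y \right)} = Y$ ($d{\left(Y \right)} = Y + Y 0 = Y + 0 = Y$)
$T \left(Z{\left(-10 \right)} + d{\left(-9 \right)}\right) = 4 \left(\left(-48 + 32 \left(-10\right)^{2}\right) - 9\right) = 4 \left(\left(-48 + 32 \cdot 100\right) - 9\right) = 4 \left(\left(-48 + 3200\right) - 9\right) = 4 \left(3152 - 9\right) = 4 \cdot 3143 = 12572$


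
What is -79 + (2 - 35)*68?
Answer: -2323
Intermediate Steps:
-79 + (2 - 35)*68 = -79 - 33*68 = -79 - 2244 = -2323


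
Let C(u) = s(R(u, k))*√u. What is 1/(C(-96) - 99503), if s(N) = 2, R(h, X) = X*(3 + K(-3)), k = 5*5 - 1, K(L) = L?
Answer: -99503/9900847393 - 8*I*√6/9900847393 ≈ -1.005e-5 - 1.9792e-9*I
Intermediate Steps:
k = 24 (k = 25 - 1 = 24)
R(h, X) = 0 (R(h, X) = X*(3 - 3) = X*0 = 0)
C(u) = 2*√u
1/(C(-96) - 99503) = 1/(2*√(-96) - 99503) = 1/(2*(4*I*√6) - 99503) = 1/(8*I*√6 - 99503) = 1/(-99503 + 8*I*√6)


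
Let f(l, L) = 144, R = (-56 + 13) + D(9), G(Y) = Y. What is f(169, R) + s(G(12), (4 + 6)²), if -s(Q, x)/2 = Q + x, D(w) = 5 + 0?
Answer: -80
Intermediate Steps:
D(w) = 5
R = -38 (R = (-56 + 13) + 5 = -43 + 5 = -38)
s(Q, x) = -2*Q - 2*x (s(Q, x) = -2*(Q + x) = -2*Q - 2*x)
f(169, R) + s(G(12), (4 + 6)²) = 144 + (-2*12 - 2*(4 + 6)²) = 144 + (-24 - 2*10²) = 144 + (-24 - 2*100) = 144 + (-24 - 200) = 144 - 224 = -80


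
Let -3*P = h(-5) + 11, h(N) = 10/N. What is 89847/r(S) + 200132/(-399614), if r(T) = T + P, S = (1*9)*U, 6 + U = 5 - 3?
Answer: -5985320701/2597491 ≈ -2304.3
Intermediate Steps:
U = -4 (U = -6 + (5 - 3) = -6 + 2 = -4)
P = -3 (P = -(10/(-5) + 11)/3 = -(10*(-⅕) + 11)/3 = -(-2 + 11)/3 = -⅓*9 = -3)
S = -36 (S = (1*9)*(-4) = 9*(-4) = -36)
r(T) = -3 + T (r(T) = T - 3 = -3 + T)
89847/r(S) + 200132/(-399614) = 89847/(-3 - 36) + 200132/(-399614) = 89847/(-39) + 200132*(-1/399614) = 89847*(-1/39) - 100066/199807 = -29949/13 - 100066/199807 = -5985320701/2597491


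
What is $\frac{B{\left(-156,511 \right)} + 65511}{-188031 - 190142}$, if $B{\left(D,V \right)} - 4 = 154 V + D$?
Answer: $- \frac{144053}{378173} \approx -0.38092$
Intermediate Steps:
$B{\left(D,V \right)} = 4 + D + 154 V$ ($B{\left(D,V \right)} = 4 + \left(154 V + D\right) = 4 + \left(D + 154 V\right) = 4 + D + 154 V$)
$\frac{B{\left(-156,511 \right)} + 65511}{-188031 - 190142} = \frac{\left(4 - 156 + 154 \cdot 511\right) + 65511}{-188031 - 190142} = \frac{\left(4 - 156 + 78694\right) + 65511}{-378173} = \left(78542 + 65511\right) \left(- \frac{1}{378173}\right) = 144053 \left(- \frac{1}{378173}\right) = - \frac{144053}{378173}$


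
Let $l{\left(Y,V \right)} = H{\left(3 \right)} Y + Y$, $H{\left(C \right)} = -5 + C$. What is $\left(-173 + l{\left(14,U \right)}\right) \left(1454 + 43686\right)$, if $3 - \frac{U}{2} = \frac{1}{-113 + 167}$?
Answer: $-8441180$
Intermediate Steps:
$U = \frac{161}{27}$ ($U = 6 - \frac{2}{-113 + 167} = 6 - \frac{2}{54} = 6 - \frac{1}{27} = \frac{161}{27} \approx 5.963$)
$l{\left(Y,V \right)} = - Y$ ($l{\left(Y,V \right)} = \left(-5 + 3\right) Y + Y = - 2 Y + Y = - Y$)
$\left(-173 + l{\left(14,U \right)}\right) \left(1454 + 43686\right) = \left(-173 - 14\right) \left(1454 + 43686\right) = \left(-173 - 14\right) 45140 = \left(-187\right) 45140 = -8441180$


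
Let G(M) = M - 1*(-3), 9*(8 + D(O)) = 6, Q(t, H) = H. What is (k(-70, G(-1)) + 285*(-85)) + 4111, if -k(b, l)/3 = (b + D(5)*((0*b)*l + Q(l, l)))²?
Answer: -124858/3 ≈ -41619.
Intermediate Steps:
D(O) = -22/3 (D(O) = -8 + (⅑)*6 = -8 + ⅔ = -22/3)
G(M) = 3 + M (G(M) = M + 3 = 3 + M)
k(b, l) = -3*(b - 22*l/3)² (k(b, l) = -3*(b - 22*((0*b)*l + l)/3)² = -3*(b - 22*(0*l + l)/3)² = -3*(b - 22*(0 + l)/3)² = -3*(b - 22*l/3)²)
(k(-70, G(-1)) + 285*(-85)) + 4111 = (-(-22*(3 - 1) + 3*(-70))²/3 + 285*(-85)) + 4111 = (-(-22*2 - 210)²/3 - 24225) + 4111 = (-(-44 - 210)²/3 - 24225) + 4111 = (-⅓*(-254)² - 24225) + 4111 = (-⅓*64516 - 24225) + 4111 = (-64516/3 - 24225) + 4111 = -137191/3 + 4111 = -124858/3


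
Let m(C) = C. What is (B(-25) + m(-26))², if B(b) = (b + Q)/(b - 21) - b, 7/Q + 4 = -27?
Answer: 196/961 ≈ 0.20395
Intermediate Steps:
Q = -7/31 (Q = 7/(-4 - 27) = 7/(-31) = 7*(-1/31) = -7/31 ≈ -0.22581)
B(b) = -b + (-7/31 + b)/(-21 + b) (B(b) = (b - 7/31)/(b - 21) - b = (-7/31 + b)/(-21 + b) - b = -b + (-7/31 + b)/(-21 + b))
(B(-25) + m(-26))² = ((-7/31 - 1*(-25)² + 22*(-25))/(-21 - 25) - 26)² = ((-7/31 - 1*625 - 550)/(-46) - 26)² = (-(-7/31 - 625 - 550)/46 - 26)² = (-1/46*(-36432/31) - 26)² = (792/31 - 26)² = (-14/31)² = 196/961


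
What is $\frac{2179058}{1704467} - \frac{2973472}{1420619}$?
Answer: $- \frac{1972573702522}{2421398205073} \approx -0.81464$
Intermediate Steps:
$\frac{2179058}{1704467} - \frac{2973472}{1420619} = - \frac{1972573702522}{2421398205073}$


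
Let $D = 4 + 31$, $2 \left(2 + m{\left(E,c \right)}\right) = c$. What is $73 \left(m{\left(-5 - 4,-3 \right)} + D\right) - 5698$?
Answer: $- \frac{6797}{2} \approx -3398.5$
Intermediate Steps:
$m{\left(E,c \right)} = -2 + \frac{c}{2}$
$D = 35$
$73 \left(m{\left(-5 - 4,-3 \right)} + D\right) - 5698 = 73 \left(\left(-2 + \frac{1}{2} \left(-3\right)\right) + 35\right) - 5698 = 73 \left(\left(-2 - \frac{3}{2}\right) + 35\right) - 5698 = 73 \left(- \frac{7}{2} + 35\right) - 5698 = 73 \cdot \frac{63}{2} - 5698 = \frac{4599}{2} - 5698 = - \frac{6797}{2}$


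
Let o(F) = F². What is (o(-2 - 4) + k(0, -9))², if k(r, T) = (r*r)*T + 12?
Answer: 2304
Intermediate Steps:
k(r, T) = 12 + T*r² (k(r, T) = r²*T + 12 = T*r² + 12 = 12 + T*r²)
(o(-2 - 4) + k(0, -9))² = ((-2 - 4)² + (12 - 9*0²))² = ((-6)² + (12 - 9*0))² = (36 + (12 + 0))² = (36 + 12)² = 48² = 2304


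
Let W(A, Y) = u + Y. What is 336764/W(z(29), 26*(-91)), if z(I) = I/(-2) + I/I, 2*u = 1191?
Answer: -673528/3541 ≈ -190.21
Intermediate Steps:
u = 1191/2 (u = (½)*1191 = 1191/2 ≈ 595.50)
z(I) = 1 - I/2 (z(I) = I*(-½) + 1 = -I/2 + 1 = 1 - I/2)
W(A, Y) = 1191/2 + Y
336764/W(z(29), 26*(-91)) = 336764/(1191/2 + 26*(-91)) = 336764/(1191/2 - 2366) = 336764/(-3541/2) = 336764*(-2/3541) = -673528/3541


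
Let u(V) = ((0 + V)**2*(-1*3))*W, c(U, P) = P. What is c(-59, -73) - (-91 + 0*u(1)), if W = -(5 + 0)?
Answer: 18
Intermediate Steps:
W = -5 (W = -1*5 = -5)
u(V) = 15*V**2 (u(V) = ((0 + V)**2*(-1*3))*(-5) = (V**2*(-3))*(-5) = -3*V**2*(-5) = 15*V**2)
c(-59, -73) - (-91 + 0*u(1)) = -73 - (-91 + 0*(15*1**2)) = -73 - (-91 + 0*(15*1)) = -73 - (-91 + 0*15) = -73 - (-91 + 0) = -73 - 1*(-91) = -73 + 91 = 18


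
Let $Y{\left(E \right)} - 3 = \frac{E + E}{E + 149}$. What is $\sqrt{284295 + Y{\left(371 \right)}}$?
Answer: $\frac{\sqrt{4804660315}}{130} \approx 533.2$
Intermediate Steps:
$Y{\left(E \right)} = 3 + \frac{2 E}{149 + E}$ ($Y{\left(E \right)} = 3 + \frac{E + E}{E + 149} = 3 + \frac{2 E}{149 + E}$)
$\sqrt{284295 + Y{\left(371 \right)}} = \sqrt{284295 + \frac{447 + 5 \cdot 371}{149 + 371}} = \sqrt{284295 + \frac{447 + 1855}{520}} = \sqrt{284295 + \frac{1}{520} \cdot 2302} = \sqrt{284295 + \frac{1151}{260}} = \sqrt{\frac{73917851}{260}} = \frac{\sqrt{4804660315}}{130}$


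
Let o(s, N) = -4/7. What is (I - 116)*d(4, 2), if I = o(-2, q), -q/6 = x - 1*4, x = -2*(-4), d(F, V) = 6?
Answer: -4896/7 ≈ -699.43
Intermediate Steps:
x = 8
q = -24 (q = -6*(8 - 1*4) = -6*(8 - 4) = -6*4 = -24)
o(s, N) = -4/7 (o(s, N) = -4*⅐ = -4/7)
I = -4/7 ≈ -0.57143
(I - 116)*d(4, 2) = (-4/7 - 116)*6 = -816/7*6 = -4896/7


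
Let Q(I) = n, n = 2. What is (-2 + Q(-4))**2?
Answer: 0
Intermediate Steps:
Q(I) = 2
(-2 + Q(-4))**2 = (-2 + 2)**2 = 0**2 = 0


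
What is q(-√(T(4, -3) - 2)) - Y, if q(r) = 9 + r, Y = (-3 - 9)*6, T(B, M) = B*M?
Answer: 81 - I*√14 ≈ 81.0 - 3.7417*I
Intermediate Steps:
Y = -72 (Y = -12*6 = -72)
q(-√(T(4, -3) - 2)) - Y = (9 - √(4*(-3) - 2)) - 1*(-72) = (9 - √(-12 - 2)) + 72 = (9 - √(-14)) + 72 = (9 - I*√14) + 72 = 81 - I*√14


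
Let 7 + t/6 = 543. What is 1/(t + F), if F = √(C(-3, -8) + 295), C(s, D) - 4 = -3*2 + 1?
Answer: 536/1723727 - 7*√6/10342362 ≈ 0.00030930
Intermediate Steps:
t = 3216 (t = -42 + 6*543 = -42 + 3258 = 3216)
C(s, D) = -1 (C(s, D) = 4 + (-3*2 + 1) = 4 + (-6 + 1) = 4 - 5 = -1)
F = 7*√6 (F = √(-1 + 295) = √294 = 7*√6 ≈ 17.146)
1/(t + F) = 1/(3216 + 7*√6)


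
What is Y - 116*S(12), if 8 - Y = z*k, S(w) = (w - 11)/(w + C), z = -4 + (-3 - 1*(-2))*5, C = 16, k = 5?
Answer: 342/7 ≈ 48.857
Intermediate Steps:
z = -9 (z = -4 + (-3 + 2)*5 = -4 - 1*5 = -4 - 5 = -9)
S(w) = (-11 + w)/(16 + w) (S(w) = (w - 11)/(w + 16) = (-11 + w)/(16 + w))
Y = 53 (Y = 8 - (-9)*5 = 8 - 1*(-45) = 8 + 45 = 53)
Y - 116*S(12) = 53 - 116*(-11 + 12)/(16 + 12) = 53 - 116/28 = 53 - 29/7 = 342/7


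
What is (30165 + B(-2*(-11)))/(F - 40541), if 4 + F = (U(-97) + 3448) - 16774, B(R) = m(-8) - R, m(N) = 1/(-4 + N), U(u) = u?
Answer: -361715/647616 ≈ -0.55853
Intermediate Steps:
B(R) = -1/12 - R (B(R) = 1/(-4 - 8) - R = 1/(-12) - R = -1/12 - R)
F = -13427 (F = -4 + ((-97 + 3448) - 16774) = -4 + (3351 - 16774) = -4 - 13423 = -13427)
(30165 + B(-2*(-11)))/(F - 40541) = (30165 + (-1/12 - (-2)*(-11)))/(-13427 - 40541) = (30165 + (-1/12 - 1*22))/(-53968) = (30165 + (-1/12 - 22))*(-1/53968) = (30165 - 265/12)*(-1/53968) = (361715/12)*(-1/53968) = -361715/647616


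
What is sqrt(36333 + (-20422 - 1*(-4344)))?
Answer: sqrt(20255) ≈ 142.32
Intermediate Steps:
sqrt(36333 + (-20422 - 1*(-4344))) = sqrt(36333 + (-20422 + 4344)) = sqrt(36333 - 16078) = sqrt(20255)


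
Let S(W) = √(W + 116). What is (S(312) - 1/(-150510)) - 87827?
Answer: -13218841769/150510 + 2*√107 ≈ -87806.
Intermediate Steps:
S(W) = √(116 + W)
(S(312) - 1/(-150510)) - 87827 = (√(116 + 312) - 1/(-150510)) - 87827 = (√428 - 1*(-1/150510)) - 87827 = (2*√107 + 1/150510) - 87827 = (1/150510 + 2*√107) - 87827 = -13218841769/150510 + 2*√107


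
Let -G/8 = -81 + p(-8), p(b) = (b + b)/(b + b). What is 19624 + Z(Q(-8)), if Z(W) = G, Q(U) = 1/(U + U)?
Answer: 20264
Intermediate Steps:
p(b) = 1 (p(b) = (2*b)/((2*b)) = (2*b)*(1/(2*b)) = 1)
Q(U) = 1/(2*U)
G = 640 (G = -8*(-81 + 1) = -8*(-80) = 640)
Z(W) = 640
19624 + Z(Q(-8)) = 19624 + 640 = 20264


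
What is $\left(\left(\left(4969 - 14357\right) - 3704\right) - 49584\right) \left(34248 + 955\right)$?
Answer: $-2206383228$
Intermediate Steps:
$\left(\left(\left(4969 - 14357\right) - 3704\right) - 49584\right) \left(34248 + 955\right) = \left(\left(-9388 - 3704\right) - 49584\right) 35203 = \left(-13092 - 49584\right) 35203 = \left(-62676\right) 35203 = -2206383228$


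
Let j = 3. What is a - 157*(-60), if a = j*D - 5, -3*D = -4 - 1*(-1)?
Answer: 9418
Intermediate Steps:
D = 1 (D = -(-4 - 1*(-1))/3 = -(-4 + 1)/3 = -⅓*(-3) = 1)
a = -2 (a = 3*1 - 5 = 3 - 5 = -2)
a - 157*(-60) = -2 - 157*(-60) = -2 + 9420 = 9418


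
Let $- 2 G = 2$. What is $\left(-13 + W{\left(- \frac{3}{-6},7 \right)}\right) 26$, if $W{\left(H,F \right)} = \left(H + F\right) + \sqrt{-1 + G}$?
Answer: $-143 + 26 i \sqrt{2} \approx -143.0 + 36.77 i$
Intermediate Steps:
$G = -1$ ($G = \left(- \frac{1}{2}\right) 2 = -1$)
$W{\left(H,F \right)} = F + H + i \sqrt{2}$ ($W{\left(H,F \right)} = \left(H + F\right) + \sqrt{-1 - 1} = \left(F + H\right) + \sqrt{-2} = \left(F + H\right) + i \sqrt{2} = F + H + i \sqrt{2}$)
$\left(-13 + W{\left(- \frac{3}{-6},7 \right)}\right) 26 = \left(-13 + \left(7 - \frac{3}{-6} + i \sqrt{2}\right)\right) 26 = \left(-13 + \left(7 - - \frac{1}{2} + i \sqrt{2}\right)\right) 26 = \left(-13 + \left(7 + \frac{1}{2} + i \sqrt{2}\right)\right) 26 = \left(-13 + \left(\frac{15}{2} + i \sqrt{2}\right)\right) 26 = \left(- \frac{11}{2} + i \sqrt{2}\right) 26 = -143 + 26 i \sqrt{2}$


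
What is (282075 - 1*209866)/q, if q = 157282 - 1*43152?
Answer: 72209/114130 ≈ 0.63269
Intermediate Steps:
q = 114130 (q = 157282 - 43152 = 114130)
(282075 - 1*209866)/q = (282075 - 1*209866)/114130 = (282075 - 209866)*(1/114130) = 72209*(1/114130) = 72209/114130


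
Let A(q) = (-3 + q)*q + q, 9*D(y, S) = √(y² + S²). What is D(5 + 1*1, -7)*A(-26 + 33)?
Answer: 35*√85/9 ≈ 35.854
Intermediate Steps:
D(y, S) = √(S² + y²)/9 (D(y, S) = √(y² + S²)/9 = √(S² + y²)/9)
A(q) = q + q*(-3 + q) (A(q) = q*(-3 + q) + q = q + q*(-3 + q))
D(5 + 1*1, -7)*A(-26 + 33) = (√((-7)² + (5 + 1*1)²)/9)*((-26 + 33)*(-2 + (-26 + 33))) = (√(49 + (5 + 1)²)/9)*(7*(-2 + 7)) = (√(49 + 6²)/9)*(7*5) = (√(49 + 36)/9)*35 = (√85/9)*35 = 35*√85/9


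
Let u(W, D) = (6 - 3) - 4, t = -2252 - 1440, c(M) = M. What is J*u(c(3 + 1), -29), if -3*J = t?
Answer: -3692/3 ≈ -1230.7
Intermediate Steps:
t = -3692
J = 3692/3 (J = -⅓*(-3692) = 3692/3 ≈ 1230.7)
u(W, D) = -1 (u(W, D) = 3 - 4 = -1)
J*u(c(3 + 1), -29) = (3692/3)*(-1) = -3692/3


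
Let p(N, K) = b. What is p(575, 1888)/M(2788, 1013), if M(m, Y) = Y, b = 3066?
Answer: 3066/1013 ≈ 3.0267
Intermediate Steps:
p(N, K) = 3066
p(575, 1888)/M(2788, 1013) = 3066/1013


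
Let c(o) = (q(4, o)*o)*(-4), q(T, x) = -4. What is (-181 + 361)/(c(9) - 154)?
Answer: -18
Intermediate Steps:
c(o) = 16*o (c(o) = -4*o*(-4) = 16*o)
(-181 + 361)/(c(9) - 154) = (-181 + 361)/(16*9 - 154) = 180/(144 - 154) = 180/(-10) = 180*(-1/10) = -18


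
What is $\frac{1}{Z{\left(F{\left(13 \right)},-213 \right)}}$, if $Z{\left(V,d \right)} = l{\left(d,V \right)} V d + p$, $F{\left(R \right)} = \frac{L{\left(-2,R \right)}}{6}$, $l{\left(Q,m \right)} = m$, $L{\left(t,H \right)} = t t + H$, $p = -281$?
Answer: $- \frac{12}{23891} \approx -0.00050228$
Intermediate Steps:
$L{\left(t,H \right)} = H + t^{2}$ ($L{\left(t,H \right)} = t^{2} + H = H + t^{2}$)
$F{\left(R \right)} = \frac{2}{3} + \frac{R}{6}$ ($F{\left(R \right)} = \frac{R + \left(-2\right)^{2}}{6} = \left(R + 4\right) \frac{1}{6} = \left(4 + R\right) \frac{1}{6} = \frac{2}{3} + \frac{R}{6}$)
$Z{\left(V,d \right)} = -281 + d V^{2}$ ($Z{\left(V,d \right)} = V V d - 281 = V^{2} d - 281 = d V^{2} - 281 = -281 + d V^{2}$)
$\frac{1}{Z{\left(F{\left(13 \right)},-213 \right)}} = \frac{1}{-281 - 213 \left(\frac{2}{3} + \frac{1}{6} \cdot 13\right)^{2}} = \frac{1}{-281 - 213 \left(\frac{2}{3} + \frac{13}{6}\right)^{2}} = \frac{1}{-281 - 213 \left(\frac{17}{6}\right)^{2}} = \frac{1}{-281 - \frac{20519}{12}} = \frac{1}{- \frac{23891}{12}} = - \frac{12}{23891}$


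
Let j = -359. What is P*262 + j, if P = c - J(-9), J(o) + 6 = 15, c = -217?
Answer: -59571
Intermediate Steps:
J(o) = 9 (J(o) = -6 + 15 = 9)
P = -226 (P = -217 - 1*9 = -217 - 9 = -226)
P*262 + j = -226*262 - 359 = -59212 - 359 = -59571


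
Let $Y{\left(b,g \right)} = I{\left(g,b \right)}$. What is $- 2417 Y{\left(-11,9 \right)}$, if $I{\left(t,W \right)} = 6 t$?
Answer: $-130518$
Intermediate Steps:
$Y{\left(b,g \right)} = 6 g$
$- 2417 Y{\left(-11,9 \right)} = - 2417 \cdot 6 \cdot 9 = \left(-2417\right) 54 = -130518$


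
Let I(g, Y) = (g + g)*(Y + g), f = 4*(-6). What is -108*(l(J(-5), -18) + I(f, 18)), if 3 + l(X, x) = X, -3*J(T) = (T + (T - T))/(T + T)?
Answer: -30762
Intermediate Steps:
J(T) = -1/6 (J(T) = -(T + (T - T))/(3*(T + T)) = -(T + 0)/(3*(2*T)) = -T*1/(2*T)/3 = -1/3*1/2 = -1/6)
l(X, x) = -3 + X
f = -24
I(g, Y) = 2*g*(Y + g) (I(g, Y) = (2*g)*(Y + g) = 2*g*(Y + g))
-108*(l(J(-5), -18) + I(f, 18)) = -108*((-3 - 1/6) + 2*(-24)*(18 - 24)) = -108*(-19/6 + 2*(-24)*(-6)) = -108*(-19/6 + 288) = -108*1709/6 = -30762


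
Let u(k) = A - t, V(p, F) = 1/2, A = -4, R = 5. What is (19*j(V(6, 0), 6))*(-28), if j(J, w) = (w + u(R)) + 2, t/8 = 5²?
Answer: 104272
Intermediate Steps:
V(p, F) = ½
t = 200 (t = 8*5² = 8*25 = 200)
u(k) = -204 (u(k) = -4 - 1*200 = -4 - 200 = -204)
j(J, w) = -202 + w (j(J, w) = (w - 204) + 2 = (-204 + w) + 2 = -202 + w)
(19*j(V(6, 0), 6))*(-28) = (19*(-202 + 6))*(-28) = (19*(-196))*(-28) = -3724*(-28) = 104272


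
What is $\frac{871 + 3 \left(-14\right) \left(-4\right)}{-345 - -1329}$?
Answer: $\frac{1039}{984} \approx 1.0559$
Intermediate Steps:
$\frac{871 + 3 \left(-14\right) \left(-4\right)}{-345 - -1329} = \frac{871 - -168}{-345 + 1329} = \frac{871 + 168}{984} = 1039 \cdot \frac{1}{984} = \frac{1039}{984}$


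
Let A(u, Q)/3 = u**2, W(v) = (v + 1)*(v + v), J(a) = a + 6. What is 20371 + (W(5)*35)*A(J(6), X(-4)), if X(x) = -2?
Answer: 927571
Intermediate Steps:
J(a) = 6 + a
W(v) = 2*v*(1 + v) (W(v) = (1 + v)*(2*v) = 2*v*(1 + v))
A(u, Q) = 3*u**2
20371 + (W(5)*35)*A(J(6), X(-4)) = 20371 + ((2*5*(1 + 5))*35)*(3*(6 + 6)**2) = 20371 + ((2*5*6)*35)*(3*12**2) = 20371 + (60*35)*(3*144) = 20371 + 2100*432 = 20371 + 907200 = 927571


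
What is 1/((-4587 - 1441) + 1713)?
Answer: -1/4315 ≈ -0.00023175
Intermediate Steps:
1/((-4587 - 1441) + 1713) = 1/(-6028 + 1713) = 1/(-4315) = -1/4315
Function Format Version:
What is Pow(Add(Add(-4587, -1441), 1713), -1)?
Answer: Rational(-1, 4315) ≈ -0.00023175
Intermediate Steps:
Pow(Add(Add(-4587, -1441), 1713), -1) = Pow(Add(-6028, 1713), -1) = Pow(-4315, -1) = Rational(-1, 4315)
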